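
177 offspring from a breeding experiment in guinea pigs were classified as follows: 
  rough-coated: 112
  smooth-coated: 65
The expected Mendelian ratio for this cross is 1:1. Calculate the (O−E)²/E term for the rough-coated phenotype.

6.240

Expected counts for N = 177 under a 1:1 ratio (total parts = 2):
  rough-coated: 177 × 1/2 = 88.5
  smooth-coated: 177 × 1/2 = 88.5
Contribution of rough-coated: (112 − 88.5)² / 88.5 = 6.2401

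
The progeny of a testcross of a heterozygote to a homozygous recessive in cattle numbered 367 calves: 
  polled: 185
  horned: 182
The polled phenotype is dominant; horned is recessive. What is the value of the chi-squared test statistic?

0.025

A testcross of a heterozygote (Aa × aa) gives a 1:1 phenotypic ratio.
Total ratio parts = 2. Expected numbers out of 367:
  polled: 367 × 1/2 = 183.5
  horned: 367 × 1/2 = 183.5
χ² = Σ (O − E)² / E
  polled: (185 − 183.5)² / 183.5 = 0.0123
  horned: (182 − 183.5)² / 183.5 = 0.0123
χ² = 0.0123 + 0.0123 = 0.0246 ≈ 0.025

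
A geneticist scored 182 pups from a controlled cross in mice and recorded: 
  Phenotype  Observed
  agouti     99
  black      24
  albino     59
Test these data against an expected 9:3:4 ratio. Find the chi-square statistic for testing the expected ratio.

Expected counts for N = 182 under a 9:3:4 ratio (total parts = 16):
  agouti: 182 × 9/16 = 102.375
  black: 182 × 3/16 = 34.125
  albino: 182 × 4/16 = 45.5
χ² = Σ (O − E)² / E
  agouti: (99 − 102.375)² / 102.375 = 0.1113
  black: (24 − 34.125)² / 34.125 = 3.0041
  albino: (59 − 45.5)² / 45.5 = 4.0055
χ² = 0.1113 + 3.0041 + 4.0055 = 7.1209 ≈ 7.121

7.121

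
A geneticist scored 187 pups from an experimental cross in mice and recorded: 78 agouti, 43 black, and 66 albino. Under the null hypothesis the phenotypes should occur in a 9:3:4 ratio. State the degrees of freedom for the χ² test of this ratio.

A goodness-of-fit test with 3 phenotype classes has df = 3 − 1 = 2.

2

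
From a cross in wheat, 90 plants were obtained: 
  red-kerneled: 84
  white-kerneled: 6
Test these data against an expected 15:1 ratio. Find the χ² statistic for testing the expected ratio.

0.027

Under the 15:1 hypothesis (Σ ratio = 16, N = 90):
  red-kerneled: 90 × 15/16 = 84.375
  white-kerneled: 90 × 1/16 = 5.625
χ² = Σ (O − E)² / E
  red-kerneled: (84 − 84.375)² / 84.375 = 0.0017
  white-kerneled: (6 − 5.625)² / 5.625 = 0.0250
χ² = 0.0017 + 0.0250 = 0.0267 ≈ 0.027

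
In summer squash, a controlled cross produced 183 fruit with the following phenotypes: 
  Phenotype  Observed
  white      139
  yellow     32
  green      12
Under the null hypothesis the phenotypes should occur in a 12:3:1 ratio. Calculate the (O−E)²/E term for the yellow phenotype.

0.156

Expected counts for N = 183 under a 12:3:1 ratio (total parts = 16):
  white: 183 × 12/16 = 137.25
  yellow: 183 × 3/16 = 34.3125
  green: 183 × 1/16 = 11.4375
Contribution of yellow: (32 − 34.3125)² / 34.3125 = 0.1559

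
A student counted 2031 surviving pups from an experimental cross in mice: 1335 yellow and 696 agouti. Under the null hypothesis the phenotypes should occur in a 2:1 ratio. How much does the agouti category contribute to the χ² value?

Under the 2:1 hypothesis (Σ ratio = 3, N = 2031):
  yellow: 2031 × 2/3 = 1354
  agouti: 2031 × 1/3 = 677
Contribution of agouti: (696 − 677)² / 677 = 0.5332

0.533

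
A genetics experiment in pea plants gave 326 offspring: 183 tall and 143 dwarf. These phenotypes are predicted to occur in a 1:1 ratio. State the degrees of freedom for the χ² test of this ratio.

1

A goodness-of-fit test with 2 phenotype classes has df = 2 − 1 = 1.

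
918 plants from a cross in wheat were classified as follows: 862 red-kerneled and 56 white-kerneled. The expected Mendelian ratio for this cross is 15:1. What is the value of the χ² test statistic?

0.035

Expected counts for N = 918 under a 15:1 ratio (total parts = 16):
  red-kerneled: 918 × 15/16 = 860.625
  white-kerneled: 918 × 1/16 = 57.375
χ² = Σ (O − E)² / E
  red-kerneled: (862 − 860.625)² / 860.625 = 0.0022
  white-kerneled: (56 − 57.375)² / 57.375 = 0.0330
χ² = 0.0022 + 0.0330 = 0.0352 ≈ 0.035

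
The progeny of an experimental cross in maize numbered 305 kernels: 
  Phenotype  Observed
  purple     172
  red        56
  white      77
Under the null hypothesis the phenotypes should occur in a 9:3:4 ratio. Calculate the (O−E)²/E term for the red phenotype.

Under the 9:3:4 hypothesis (Σ ratio = 16, N = 305):
  purple: 305 × 9/16 = 171.5625
  red: 305 × 3/16 = 57.1875
  white: 305 × 4/16 = 76.25
Contribution of red: (56 − 57.1875)² / 57.1875 = 0.0247

0.025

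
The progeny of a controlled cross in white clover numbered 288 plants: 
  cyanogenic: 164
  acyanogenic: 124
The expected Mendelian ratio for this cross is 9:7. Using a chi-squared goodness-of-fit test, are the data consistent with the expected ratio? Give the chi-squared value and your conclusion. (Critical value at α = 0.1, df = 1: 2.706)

0.056; consistent

Total ratio parts = 16. Expected numbers out of 288:
  cyanogenic: 288 × 9/16 = 162
  acyanogenic: 288 × 7/16 = 126
χ² = Σ (O − E)² / E
  cyanogenic: (164 − 162)² / 162 = 0.0247
  acyanogenic: (124 − 126)² / 126 = 0.0317
χ² = 0.0247 + 0.0317 = 0.0564 ≈ 0.056
Degrees of freedom = 2 − 1 = 1; critical value at α = 0.1 is 2.706.
Since 0.056 < 2.706, we fail to reject the null hypothesis — the data are consistent with the 9:7 ratio.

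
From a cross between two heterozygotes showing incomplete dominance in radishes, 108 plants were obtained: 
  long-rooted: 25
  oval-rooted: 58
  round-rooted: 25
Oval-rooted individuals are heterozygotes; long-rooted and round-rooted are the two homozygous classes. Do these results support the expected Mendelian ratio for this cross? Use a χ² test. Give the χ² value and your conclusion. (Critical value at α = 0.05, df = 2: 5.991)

With incomplete dominance, a heterozygote × heterozygote cross gives a 1:2:1 phenotypic ratio.
Total ratio parts = 4. Expected numbers out of 108:
  long-rooted: 108 × 1/4 = 27
  oval-rooted: 108 × 2/4 = 54
  round-rooted: 108 × 1/4 = 27
χ² = Σ (O − E)² / E
  long-rooted: (25 − 27)² / 27 = 0.1481
  oval-rooted: (58 − 54)² / 54 = 0.2963
  round-rooted: (25 − 27)² / 27 = 0.1481
χ² = 0.1481 + 0.2963 + 0.1481 = 0.5925 ≈ 0.593
Degrees of freedom = 3 − 1 = 2; critical value at α = 0.05 is 5.991.
Since 0.593 < 5.991, we fail to reject the null hypothesis — the data are consistent with the 1:2:1 ratio.

0.593; consistent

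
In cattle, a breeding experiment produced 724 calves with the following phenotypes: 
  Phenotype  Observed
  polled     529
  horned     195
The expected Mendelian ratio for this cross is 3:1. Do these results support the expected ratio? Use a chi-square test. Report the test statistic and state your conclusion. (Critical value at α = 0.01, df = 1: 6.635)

Expected counts for N = 724 under a 3:1 ratio (total parts = 4):
  polled: 724 × 3/4 = 543
  horned: 724 × 1/4 = 181
χ² = Σ (O − E)² / E
  polled: (529 − 543)² / 543 = 0.3610
  horned: (195 − 181)² / 181 = 1.0829
χ² = 0.3610 + 1.0829 = 1.4439 ≈ 1.444
Degrees of freedom = 2 − 1 = 1; critical value at α = 0.01 is 6.635.
Since 1.444 < 6.635, we fail to reject the null hypothesis — the data are consistent with the 3:1 ratio.

1.444; consistent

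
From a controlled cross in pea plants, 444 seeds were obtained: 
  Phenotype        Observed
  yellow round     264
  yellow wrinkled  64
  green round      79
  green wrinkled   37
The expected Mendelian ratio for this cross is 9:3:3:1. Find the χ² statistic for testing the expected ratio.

8.565

Under the 9:3:3:1 hypothesis (Σ ratio = 16, N = 444):
  yellow round: 444 × 9/16 = 249.75
  yellow wrinkled: 444 × 3/16 = 83.25
  green round: 444 × 3/16 = 83.25
  green wrinkled: 444 × 1/16 = 27.75
χ² = Σ (O − E)² / E
  yellow round: (264 − 249.75)² / 249.75 = 0.8131
  yellow wrinkled: (64 − 83.25)² / 83.25 = 4.4512
  green round: (79 − 83.25)² / 83.25 = 0.2170
  green wrinkled: (37 − 27.75)² / 27.75 = 3.0833
χ² = 0.8131 + 4.4512 + 0.2170 + 3.0833 = 8.5646 ≈ 8.565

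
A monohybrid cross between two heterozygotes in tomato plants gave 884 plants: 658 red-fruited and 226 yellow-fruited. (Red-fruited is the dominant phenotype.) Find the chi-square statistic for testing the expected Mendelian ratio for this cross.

For a monohybrid cross between heterozygotes with complete dominance, the expected phenotypic ratio is 3:1.
The 3:1 ratio has 4 parts, so with N = 884 the expected counts are:
  red-fruited: 884 × 3/4 = 663
  yellow-fruited: 884 × 1/4 = 221
χ² = Σ (O − E)² / E
  red-fruited: (658 − 663)² / 663 = 0.0377
  yellow-fruited: (226 − 221)² / 221 = 0.1131
χ² = 0.0377 + 0.1131 = 0.1508 ≈ 0.151

0.151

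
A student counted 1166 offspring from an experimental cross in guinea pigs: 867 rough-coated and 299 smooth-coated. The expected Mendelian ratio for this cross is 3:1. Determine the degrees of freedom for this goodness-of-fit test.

1

A goodness-of-fit test with 2 phenotype classes has df = 2 − 1 = 1.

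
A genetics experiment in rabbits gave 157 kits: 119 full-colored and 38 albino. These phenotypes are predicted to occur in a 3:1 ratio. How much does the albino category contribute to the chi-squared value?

Expected counts for N = 157 under a 3:1 ratio (total parts = 4):
  full-colored: 157 × 3/4 = 117.75
  albino: 157 × 1/4 = 39.25
Contribution of albino: (38 − 39.25)² / 39.25 = 0.0398

0.040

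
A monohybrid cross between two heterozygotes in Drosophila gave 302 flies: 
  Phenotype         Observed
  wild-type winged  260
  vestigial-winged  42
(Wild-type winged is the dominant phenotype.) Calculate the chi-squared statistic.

19.819

For a monohybrid cross between heterozygotes with complete dominance, the expected phenotypic ratio is 3:1.
The 3:1 ratio has 4 parts, so with N = 302 the expected counts are:
  wild-type winged: 302 × 3/4 = 226.5
  vestigial-winged: 302 × 1/4 = 75.5
χ² = Σ (O − E)² / E
  wild-type winged: (260 − 226.5)² / 226.5 = 4.9547
  vestigial-winged: (42 − 75.5)² / 75.5 = 14.8642
χ² = 4.9547 + 14.8642 = 19.8189 ≈ 19.819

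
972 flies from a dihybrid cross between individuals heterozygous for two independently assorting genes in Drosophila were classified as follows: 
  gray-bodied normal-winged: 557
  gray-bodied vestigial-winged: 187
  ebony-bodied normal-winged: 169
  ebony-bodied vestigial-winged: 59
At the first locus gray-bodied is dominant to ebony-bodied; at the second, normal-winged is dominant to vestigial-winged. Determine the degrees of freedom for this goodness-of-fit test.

3

A dihybrid F₂ with independent assortment and complete dominance at both loci gives a 9:3:3:1 phenotypic ratio.
A goodness-of-fit test with 4 phenotype classes has df = 4 − 1 = 3.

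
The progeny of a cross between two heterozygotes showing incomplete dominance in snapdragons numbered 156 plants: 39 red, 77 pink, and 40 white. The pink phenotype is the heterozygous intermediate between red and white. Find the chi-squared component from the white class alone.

With incomplete dominance, a heterozygote × heterozygote cross gives a 1:2:1 phenotypic ratio.
The 1:2:1 ratio has 4 parts, so with N = 156 the expected counts are:
  red: 156 × 1/4 = 39
  pink: 156 × 2/4 = 78
  white: 156 × 1/4 = 39
Contribution of white: (40 − 39)² / 39 = 0.0256

0.026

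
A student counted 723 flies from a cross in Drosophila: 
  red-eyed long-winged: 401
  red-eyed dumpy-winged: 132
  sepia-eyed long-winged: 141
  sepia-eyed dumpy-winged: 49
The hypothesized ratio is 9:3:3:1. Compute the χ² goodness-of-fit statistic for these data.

Total ratio parts = 16. Expected numbers out of 723:
  red-eyed long-winged: 723 × 9/16 = 406.6875
  red-eyed dumpy-winged: 723 × 3/16 = 135.5625
  sepia-eyed long-winged: 723 × 3/16 = 135.5625
  sepia-eyed dumpy-winged: 723 × 1/16 = 45.1875
χ² = Σ (O − E)² / E
  red-eyed long-winged: (401 − 406.6875)² / 406.6875 = 0.0795
  red-eyed dumpy-winged: (132 − 135.5625)² / 135.5625 = 0.0936
  sepia-eyed long-winged: (141 − 135.5625)² / 135.5625 = 0.2181
  sepia-eyed dumpy-winged: (49 − 45.1875)² / 45.1875 = 0.3217
χ² = 0.0795 + 0.0936 + 0.2181 + 0.3217 = 0.7129 ≈ 0.713

0.713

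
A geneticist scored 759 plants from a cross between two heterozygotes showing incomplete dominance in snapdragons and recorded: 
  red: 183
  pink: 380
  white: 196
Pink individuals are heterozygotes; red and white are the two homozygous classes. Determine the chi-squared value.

With incomplete dominance, a heterozygote × heterozygote cross gives a 1:2:1 phenotypic ratio.
Total ratio parts = 4. Expected numbers out of 759:
  red: 759 × 1/4 = 189.75
  pink: 759 × 2/4 = 379.5
  white: 759 × 1/4 = 189.75
χ² = Σ (O − E)² / E
  red: (183 − 189.75)² / 189.75 = 0.2401
  pink: (380 − 379.5)² / 379.5 = 0.0007
  white: (196 − 189.75)² / 189.75 = 0.2059
χ² = 0.2401 + 0.0007 + 0.2059 = 0.4467 ≈ 0.447

0.447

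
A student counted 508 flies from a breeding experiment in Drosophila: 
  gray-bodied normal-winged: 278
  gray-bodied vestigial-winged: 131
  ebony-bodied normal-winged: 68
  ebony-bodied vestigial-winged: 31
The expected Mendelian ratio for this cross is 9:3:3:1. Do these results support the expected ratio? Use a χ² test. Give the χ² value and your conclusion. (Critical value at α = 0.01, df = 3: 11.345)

21.442; not consistent

Total ratio parts = 16. Expected numbers out of 508:
  gray-bodied normal-winged: 508 × 9/16 = 285.75
  gray-bodied vestigial-winged: 508 × 3/16 = 95.25
  ebony-bodied normal-winged: 508 × 3/16 = 95.25
  ebony-bodied vestigial-winged: 508 × 1/16 = 31.75
χ² = Σ (O − E)² / E
  gray-bodied normal-winged: (278 − 285.75)² / 285.75 = 0.2102
  gray-bodied vestigial-winged: (131 − 95.25)² / 95.25 = 13.4180
  ebony-bodied normal-winged: (68 − 95.25)² / 95.25 = 7.7959
  ebony-bodied vestigial-winged: (31 − 31.75)² / 31.75 = 0.0177
χ² = 0.2102 + 13.4180 + 7.7959 + 0.0177 = 21.4418 ≈ 21.442
Degrees of freedom = 4 − 1 = 3; critical value at α = 0.01 is 11.345.
Since 21.442 > 11.345, we reject the null hypothesis — the data do not fit the 9:3:3:1 ratio.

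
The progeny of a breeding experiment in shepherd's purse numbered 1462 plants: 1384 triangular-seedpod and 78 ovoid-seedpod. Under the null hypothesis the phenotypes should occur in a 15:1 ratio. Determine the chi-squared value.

2.088

The 15:1 ratio has 16 parts, so with N = 1462 the expected counts are:
  triangular-seedpod: 1462 × 15/16 = 1370.625
  ovoid-seedpod: 1462 × 1/16 = 91.375
χ² = Σ (O − E)² / E
  triangular-seedpod: (1384 − 1370.625)² / 1370.625 = 0.1305
  ovoid-seedpod: (78 − 91.375)² / 91.375 = 1.9578
χ² = 0.1305 + 1.9578 = 2.0883 ≈ 2.088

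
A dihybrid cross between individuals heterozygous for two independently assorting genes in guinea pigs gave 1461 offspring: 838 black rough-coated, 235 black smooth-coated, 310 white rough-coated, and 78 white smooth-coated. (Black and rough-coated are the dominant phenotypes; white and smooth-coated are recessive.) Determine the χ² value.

12.542

A dihybrid F₂ with independent assortment and complete dominance at both loci gives a 9:3:3:1 phenotypic ratio.
The 9:3:3:1 ratio has 16 parts, so with N = 1461 the expected counts are:
  black rough-coated: 1461 × 9/16 = 821.8125
  black smooth-coated: 1461 × 3/16 = 273.9375
  white rough-coated: 1461 × 3/16 = 273.9375
  white smooth-coated: 1461 × 1/16 = 91.3125
χ² = Σ (O − E)² / E
  black rough-coated: (838 − 821.8125)² / 821.8125 = 0.3189
  black smooth-coated: (235 − 273.9375)² / 273.9375 = 5.5346
  white rough-coated: (310 − 273.9375)² / 273.9375 = 4.7474
  white smooth-coated: (78 − 91.3125)² / 91.3125 = 1.9408
χ² = 0.3189 + 5.5346 + 4.7474 + 1.9408 = 12.5417 ≈ 12.542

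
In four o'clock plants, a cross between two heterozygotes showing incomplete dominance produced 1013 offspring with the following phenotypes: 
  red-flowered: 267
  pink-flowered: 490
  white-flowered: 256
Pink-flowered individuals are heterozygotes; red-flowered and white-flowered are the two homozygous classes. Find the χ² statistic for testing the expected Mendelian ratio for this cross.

With incomplete dominance, a heterozygote × heterozygote cross gives a 1:2:1 phenotypic ratio.
Under the 1:2:1 hypothesis (Σ ratio = 4, N = 1013):
  red-flowered: 1013 × 1/4 = 253.25
  pink-flowered: 1013 × 2/4 = 506.5
  white-flowered: 1013 × 1/4 = 253.25
χ² = Σ (O − E)² / E
  red-flowered: (267 − 253.25)² / 253.25 = 0.7465
  pink-flowered: (490 − 506.5)² / 506.5 = 0.5375
  white-flowered: (256 − 253.25)² / 253.25 = 0.0299
χ² = 0.7465 + 0.5375 + 0.0299 = 1.3139 ≈ 1.314

1.314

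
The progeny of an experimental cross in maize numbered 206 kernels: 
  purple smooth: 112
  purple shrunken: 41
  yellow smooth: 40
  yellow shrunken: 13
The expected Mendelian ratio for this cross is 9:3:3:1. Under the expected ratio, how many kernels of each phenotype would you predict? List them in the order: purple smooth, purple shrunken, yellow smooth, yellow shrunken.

115.875, 38.625, 38.625, 12.875

The 9:3:3:1 ratio has 16 parts, so with N = 206 the expected counts are:
  purple smooth: 206 × 9/16 = 115.875
  purple shrunken: 206 × 3/16 = 38.625
  yellow smooth: 206 × 3/16 = 38.625
  yellow shrunken: 206 × 1/16 = 12.875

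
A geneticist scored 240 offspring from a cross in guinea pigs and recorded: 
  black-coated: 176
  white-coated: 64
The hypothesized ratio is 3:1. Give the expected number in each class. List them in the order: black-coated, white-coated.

The 3:1 ratio has 4 parts, so with N = 240 the expected counts are:
  black-coated: 240 × 3/4 = 180
  white-coated: 240 × 1/4 = 60

180, 60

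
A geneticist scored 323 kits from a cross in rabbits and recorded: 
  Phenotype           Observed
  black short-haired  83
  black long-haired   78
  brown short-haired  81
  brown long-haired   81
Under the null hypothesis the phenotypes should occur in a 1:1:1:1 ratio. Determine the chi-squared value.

0.158

The 1:1:1:1 ratio has 4 parts, so with N = 323 the expected counts are:
  black short-haired: 323 × 1/4 = 80.75
  black long-haired: 323 × 1/4 = 80.75
  brown short-haired: 323 × 1/4 = 80.75
  brown long-haired: 323 × 1/4 = 80.75
χ² = Σ (O − E)² / E
  black short-haired: (83 − 80.75)² / 80.75 = 0.0627
  black long-haired: (78 − 80.75)² / 80.75 = 0.0937
  brown short-haired: (81 − 80.75)² / 80.75 = 0.0008
  brown long-haired: (81 − 80.75)² / 80.75 = 0.0008
χ² = 0.0627 + 0.0937 + 0.0008 + 0.0008 = 0.158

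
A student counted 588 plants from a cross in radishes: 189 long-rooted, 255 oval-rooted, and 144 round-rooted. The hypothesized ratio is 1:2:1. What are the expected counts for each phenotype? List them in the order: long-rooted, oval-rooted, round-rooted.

147, 294, 147

Expected counts for N = 588 under a 1:2:1 ratio (total parts = 4):
  long-rooted: 588 × 1/4 = 147
  oval-rooted: 588 × 2/4 = 294
  round-rooted: 588 × 1/4 = 147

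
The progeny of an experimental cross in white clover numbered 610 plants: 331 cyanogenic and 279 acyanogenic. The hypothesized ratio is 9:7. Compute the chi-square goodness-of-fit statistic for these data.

Expected counts for N = 610 under a 9:7 ratio (total parts = 16):
  cyanogenic: 610 × 9/16 = 343.125
  acyanogenic: 610 × 7/16 = 266.875
χ² = Σ (O − E)² / E
  cyanogenic: (331 − 343.125)² / 343.125 = 0.4285
  acyanogenic: (279 − 266.875)² / 266.875 = 0.5509
χ² = 0.4285 + 0.5509 = 0.9794 ≈ 0.979

0.979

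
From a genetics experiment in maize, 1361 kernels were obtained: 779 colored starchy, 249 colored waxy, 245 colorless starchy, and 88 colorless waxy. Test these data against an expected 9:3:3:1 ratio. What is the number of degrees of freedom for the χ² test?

A goodness-of-fit test with 4 phenotype classes has df = 4 − 1 = 3.

3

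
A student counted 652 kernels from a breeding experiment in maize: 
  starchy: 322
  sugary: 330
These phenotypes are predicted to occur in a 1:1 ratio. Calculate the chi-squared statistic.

0.098

Total ratio parts = 2. Expected numbers out of 652:
  starchy: 652 × 1/2 = 326
  sugary: 652 × 1/2 = 326
χ² = Σ (O − E)² / E
  starchy: (322 − 326)² / 326 = 0.0491
  sugary: (330 − 326)² / 326 = 0.0491
χ² = 0.0491 + 0.0491 = 0.0982 ≈ 0.098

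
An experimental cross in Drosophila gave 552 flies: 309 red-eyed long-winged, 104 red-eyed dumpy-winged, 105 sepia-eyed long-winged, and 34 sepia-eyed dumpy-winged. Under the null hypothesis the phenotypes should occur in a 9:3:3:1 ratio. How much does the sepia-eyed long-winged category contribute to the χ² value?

The 9:3:3:1 ratio has 16 parts, so with N = 552 the expected counts are:
  red-eyed long-winged: 552 × 9/16 = 310.5
  red-eyed dumpy-winged: 552 × 3/16 = 103.5
  sepia-eyed long-winged: 552 × 3/16 = 103.5
  sepia-eyed dumpy-winged: 552 × 1/16 = 34.5
Contribution of sepia-eyed long-winged: (105 − 103.5)² / 103.5 = 0.0217

0.022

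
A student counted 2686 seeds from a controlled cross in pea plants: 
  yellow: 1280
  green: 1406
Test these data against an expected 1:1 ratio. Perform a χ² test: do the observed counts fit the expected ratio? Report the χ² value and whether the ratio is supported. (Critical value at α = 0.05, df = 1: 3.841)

5.911; not consistent

Total ratio parts = 2. Expected numbers out of 2686:
  yellow: 2686 × 1/2 = 1343
  green: 2686 × 1/2 = 1343
χ² = Σ (O − E)² / E
  yellow: (1280 − 1343)² / 1343 = 2.9553
  green: (1406 − 1343)² / 1343 = 2.9553
χ² = 2.9553 + 2.9553 = 5.9106 ≈ 5.911
Degrees of freedom = 2 − 1 = 1; critical value at α = 0.05 is 3.841.
Since 5.911 > 3.841, we reject the null hypothesis — the data do not fit the 1:1 ratio.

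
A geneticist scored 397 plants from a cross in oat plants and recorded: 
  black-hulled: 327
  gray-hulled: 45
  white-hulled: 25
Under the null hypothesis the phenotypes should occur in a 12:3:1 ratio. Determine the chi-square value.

Under the 12:3:1 hypothesis (Σ ratio = 16, N = 397):
  black-hulled: 397 × 12/16 = 297.75
  gray-hulled: 397 × 3/16 = 74.4375
  white-hulled: 397 × 1/16 = 24.8125
χ² = Σ (O − E)² / E
  black-hulled: (327 − 297.75)² / 297.75 = 2.8734
  gray-hulled: (45 − 74.4375)² / 74.4375 = 11.6415
  white-hulled: (25 − 24.8125)² / 24.8125 = 0.0014
χ² = 2.8734 + 11.6415 + 0.0014 = 14.5163 ≈ 14.516

14.516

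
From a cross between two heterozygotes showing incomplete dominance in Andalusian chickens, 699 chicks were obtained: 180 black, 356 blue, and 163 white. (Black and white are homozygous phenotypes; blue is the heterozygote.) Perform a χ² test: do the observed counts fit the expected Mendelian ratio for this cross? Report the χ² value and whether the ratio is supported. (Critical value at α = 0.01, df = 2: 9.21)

With incomplete dominance, a heterozygote × heterozygote cross gives a 1:2:1 phenotypic ratio.
Total ratio parts = 4. Expected numbers out of 699:
  black: 699 × 1/4 = 174.75
  blue: 699 × 2/4 = 349.5
  white: 699 × 1/4 = 174.75
χ² = Σ (O − E)² / E
  black: (180 − 174.75)² / 174.75 = 0.1577
  blue: (356 − 349.5)² / 349.5 = 0.1209
  white: (163 − 174.75)² / 174.75 = 0.7901
χ² = 0.1577 + 0.1209 + 0.7901 = 1.0687 ≈ 1.069
Degrees of freedom = 3 − 1 = 2; critical value at α = 0.01 is 9.21.
Since 1.069 < 9.21, we fail to reject the null hypothesis — the data are consistent with the 1:2:1 ratio.

1.069; consistent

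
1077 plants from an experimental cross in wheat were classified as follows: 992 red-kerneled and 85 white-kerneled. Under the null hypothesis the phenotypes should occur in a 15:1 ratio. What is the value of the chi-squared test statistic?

4.958

Total ratio parts = 16. Expected numbers out of 1077:
  red-kerneled: 1077 × 15/16 = 1009.6875
  white-kerneled: 1077 × 1/16 = 67.3125
χ² = Σ (O − E)² / E
  red-kerneled: (992 − 1009.6875)² / 1009.6875 = 0.3098
  white-kerneled: (85 − 67.3125)² / 67.3125 = 4.6477
χ² = 0.3098 + 4.6477 = 4.9575 ≈ 4.958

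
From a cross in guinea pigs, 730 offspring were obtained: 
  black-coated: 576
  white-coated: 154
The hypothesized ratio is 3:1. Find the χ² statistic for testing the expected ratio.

The 3:1 ratio has 4 parts, so with N = 730 the expected counts are:
  black-coated: 730 × 3/4 = 547.5
  white-coated: 730 × 1/4 = 182.5
χ² = Σ (O − E)² / E
  black-coated: (576 − 547.5)² / 547.5 = 1.4836
  white-coated: (154 − 182.5)² / 182.5 = 4.4507
χ² = 1.4836 + 4.4507 = 5.9343 ≈ 5.934

5.934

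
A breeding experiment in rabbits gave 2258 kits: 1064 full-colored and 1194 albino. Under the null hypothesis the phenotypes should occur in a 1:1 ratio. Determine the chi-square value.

7.484

Under the 1:1 hypothesis (Σ ratio = 2, N = 2258):
  full-colored: 2258 × 1/2 = 1129
  albino: 2258 × 1/2 = 1129
χ² = Σ (O − E)² / E
  full-colored: (1064 − 1129)² / 1129 = 3.7422
  albino: (1194 − 1129)² / 1129 = 3.7422
χ² = 3.7422 + 3.7422 = 7.4844 ≈ 7.484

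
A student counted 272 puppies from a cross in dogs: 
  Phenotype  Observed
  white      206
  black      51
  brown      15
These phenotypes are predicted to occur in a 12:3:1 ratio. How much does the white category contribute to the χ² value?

Total ratio parts = 16. Expected numbers out of 272:
  white: 272 × 12/16 = 204
  black: 272 × 3/16 = 51
  brown: 272 × 1/16 = 17
Contribution of white: (206 − 204)² / 204 = 0.0196

0.020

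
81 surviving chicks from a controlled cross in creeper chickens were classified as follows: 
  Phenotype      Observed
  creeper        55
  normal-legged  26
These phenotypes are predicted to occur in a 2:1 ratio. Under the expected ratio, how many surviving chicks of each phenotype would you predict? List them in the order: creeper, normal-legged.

54, 27

Expected counts for N = 81 under a 2:1 ratio (total parts = 3):
  creeper: 81 × 2/3 = 54
  normal-legged: 81 × 1/3 = 27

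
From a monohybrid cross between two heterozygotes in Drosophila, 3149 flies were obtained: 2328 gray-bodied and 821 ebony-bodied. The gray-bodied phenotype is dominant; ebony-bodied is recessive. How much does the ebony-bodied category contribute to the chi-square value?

For a monohybrid cross between heterozygotes with complete dominance, the expected phenotypic ratio is 3:1.
Under the 3:1 hypothesis (Σ ratio = 4, N = 3149):
  gray-bodied: 3149 × 3/4 = 2361.75
  ebony-bodied: 3149 × 1/4 = 787.25
Contribution of ebony-bodied: (821 − 787.25)² / 787.25 = 1.4469

1.447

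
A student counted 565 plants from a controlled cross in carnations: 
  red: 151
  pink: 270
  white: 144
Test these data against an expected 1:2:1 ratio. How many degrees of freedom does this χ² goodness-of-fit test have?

2

A goodness-of-fit test with 3 phenotype classes has df = 3 − 1 = 2.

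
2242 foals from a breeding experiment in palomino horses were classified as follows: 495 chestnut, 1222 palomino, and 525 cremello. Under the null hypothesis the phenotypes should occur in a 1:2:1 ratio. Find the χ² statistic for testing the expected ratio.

Under the 1:2:1 hypothesis (Σ ratio = 4, N = 2242):
  chestnut: 2242 × 1/4 = 560.5
  palomino: 2242 × 2/4 = 1121
  cremello: 2242 × 1/4 = 560.5
χ² = Σ (O − E)² / E
  chestnut: (495 − 560.5)² / 560.5 = 7.6543
  palomino: (1222 − 1121)² / 1121 = 9.0999
  cremello: (525 − 560.5)² / 560.5 = 2.2484
χ² = 7.6543 + 9.0999 + 2.2484 = 19.0026 ≈ 19.003

19.003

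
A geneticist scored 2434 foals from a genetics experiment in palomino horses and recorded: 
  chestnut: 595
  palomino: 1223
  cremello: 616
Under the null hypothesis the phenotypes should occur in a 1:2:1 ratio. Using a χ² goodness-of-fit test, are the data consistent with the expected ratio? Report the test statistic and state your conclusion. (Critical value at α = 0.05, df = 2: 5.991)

Under the 1:2:1 hypothesis (Σ ratio = 4, N = 2434):
  chestnut: 2434 × 1/4 = 608.5
  palomino: 2434 × 2/4 = 1217
  cremello: 2434 × 1/4 = 608.5
χ² = Σ (O − E)² / E
  chestnut: (595 − 608.5)² / 608.5 = 0.2995
  palomino: (1223 − 1217)² / 1217 = 0.0296
  cremello: (616 − 608.5)² / 608.5 = 0.0924
χ² = 0.2995 + 0.0296 + 0.0924 = 0.4215 ≈ 0.422
Degrees of freedom = 3 − 1 = 2; critical value at α = 0.05 is 5.991.
Since 0.422 < 5.991, we fail to reject the null hypothesis — the data are consistent with the 1:2:1 ratio.

0.422; consistent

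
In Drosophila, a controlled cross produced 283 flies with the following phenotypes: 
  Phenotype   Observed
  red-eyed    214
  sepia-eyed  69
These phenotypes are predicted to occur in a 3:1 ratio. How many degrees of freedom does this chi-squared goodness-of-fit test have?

A goodness-of-fit test with 2 phenotype classes has df = 2 − 1 = 1.

1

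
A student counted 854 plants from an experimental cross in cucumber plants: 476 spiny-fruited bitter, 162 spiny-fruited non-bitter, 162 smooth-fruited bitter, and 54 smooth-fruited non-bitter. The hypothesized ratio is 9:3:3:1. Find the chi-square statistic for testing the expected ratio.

0.091

Under the 9:3:3:1 hypothesis (Σ ratio = 16, N = 854):
  spiny-fruited bitter: 854 × 9/16 = 480.375
  spiny-fruited non-bitter: 854 × 3/16 = 160.125
  smooth-fruited bitter: 854 × 3/16 = 160.125
  smooth-fruited non-bitter: 854 × 1/16 = 53.375
χ² = Σ (O − E)² / E
  spiny-fruited bitter: (476 − 480.375)² / 480.375 = 0.0398
  spiny-fruited non-bitter: (162 − 160.125)² / 160.125 = 0.0220
  smooth-fruited bitter: (162 − 160.125)² / 160.125 = 0.0220
  smooth-fruited non-bitter: (54 − 53.375)² / 53.375 = 0.0073
χ² = 0.0398 + 0.0220 + 0.0220 + 0.0073 = 0.0911 ≈ 0.091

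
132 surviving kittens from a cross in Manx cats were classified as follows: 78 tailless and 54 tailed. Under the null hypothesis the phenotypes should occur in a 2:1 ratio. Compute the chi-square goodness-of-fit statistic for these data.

3.409

The 2:1 ratio has 3 parts, so with N = 132 the expected counts are:
  tailless: 132 × 2/3 = 88
  tailed: 132 × 1/3 = 44
χ² = Σ (O − E)² / E
  tailless: (78 − 88)² / 88 = 1.1364
  tailed: (54 − 44)² / 44 = 2.2727
χ² = 1.1364 + 2.2727 = 3.4091 ≈ 3.409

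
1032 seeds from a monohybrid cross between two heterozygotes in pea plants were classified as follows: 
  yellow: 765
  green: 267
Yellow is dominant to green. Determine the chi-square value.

For a monohybrid cross between heterozygotes with complete dominance, the expected phenotypic ratio is 3:1.
Total ratio parts = 4. Expected numbers out of 1032:
  yellow: 1032 × 3/4 = 774
  green: 1032 × 1/4 = 258
χ² = Σ (O − E)² / E
  yellow: (765 − 774)² / 774 = 0.1047
  green: (267 − 258)² / 258 = 0.3140
χ² = 0.1047 + 0.3140 = 0.4187 ≈ 0.419

0.419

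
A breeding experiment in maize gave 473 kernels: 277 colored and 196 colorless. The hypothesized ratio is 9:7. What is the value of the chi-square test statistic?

1.028

Expected counts for N = 473 under a 9:7 ratio (total parts = 16):
  colored: 473 × 9/16 = 266.0625
  colorless: 473 × 7/16 = 206.9375
χ² = Σ (O − E)² / E
  colored: (277 − 266.0625)² / 266.0625 = 0.4496
  colorless: (196 − 206.9375)² / 206.9375 = 0.5781
χ² = 0.4496 + 0.5781 = 1.0277 ≈ 1.028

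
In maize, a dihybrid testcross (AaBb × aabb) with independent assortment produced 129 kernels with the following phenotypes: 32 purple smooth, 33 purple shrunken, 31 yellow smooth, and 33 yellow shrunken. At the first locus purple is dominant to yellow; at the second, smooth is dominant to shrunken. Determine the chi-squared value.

0.085

A dihybrid testcross with independent assortment gives a 1:1:1:1 ratio.
The 1:1:1:1 ratio has 4 parts, so with N = 129 the expected counts are:
  purple smooth: 129 × 1/4 = 32.25
  purple shrunken: 129 × 1/4 = 32.25
  yellow smooth: 129 × 1/4 = 32.25
  yellow shrunken: 129 × 1/4 = 32.25
χ² = Σ (O − E)² / E
  purple smooth: (32 − 32.25)² / 32.25 = 0.0019
  purple shrunken: (33 − 32.25)² / 32.25 = 0.0174
  yellow smooth: (31 − 32.25)² / 32.25 = 0.0484
  yellow shrunken: (33 − 32.25)² / 32.25 = 0.0174
χ² = 0.0019 + 0.0174 + 0.0484 + 0.0174 = 0.0851 ≈ 0.085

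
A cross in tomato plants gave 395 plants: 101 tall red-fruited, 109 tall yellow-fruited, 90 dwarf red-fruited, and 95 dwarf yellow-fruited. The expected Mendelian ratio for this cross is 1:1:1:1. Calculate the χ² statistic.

2.033

Expected counts for N = 395 under a 1:1:1:1 ratio (total parts = 4):
  tall red-fruited: 395 × 1/4 = 98.75
  tall yellow-fruited: 395 × 1/4 = 98.75
  dwarf red-fruited: 395 × 1/4 = 98.75
  dwarf yellow-fruited: 395 × 1/4 = 98.75
χ² = Σ (O − E)² / E
  tall red-fruited: (101 − 98.75)² / 98.75 = 0.0513
  tall yellow-fruited: (109 − 98.75)² / 98.75 = 1.0639
  dwarf red-fruited: (90 − 98.75)² / 98.75 = 0.7753
  dwarf yellow-fruited: (95 − 98.75)² / 98.75 = 0.1424
χ² = 0.0513 + 1.0639 + 0.7753 + 0.1424 = 2.0329 ≈ 2.033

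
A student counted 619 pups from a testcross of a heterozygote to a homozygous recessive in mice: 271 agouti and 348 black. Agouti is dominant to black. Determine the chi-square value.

A testcross of a heterozygote (Aa × aa) gives a 1:1 phenotypic ratio.
Total ratio parts = 2. Expected numbers out of 619:
  agouti: 619 × 1/2 = 309.5
  black: 619 × 1/2 = 309.5
χ² = Σ (O − E)² / E
  agouti: (271 − 309.5)² / 309.5 = 4.7892
  black: (348 − 309.5)² / 309.5 = 4.7892
χ² = 4.7892 + 4.7892 = 9.5784 ≈ 9.578

9.578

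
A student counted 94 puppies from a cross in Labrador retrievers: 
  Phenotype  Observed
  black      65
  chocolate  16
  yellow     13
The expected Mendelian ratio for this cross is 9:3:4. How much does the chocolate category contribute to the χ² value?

0.150

The 9:3:4 ratio has 16 parts, so with N = 94 the expected counts are:
  black: 94 × 9/16 = 52.875
  chocolate: 94 × 3/16 = 17.625
  yellow: 94 × 4/16 = 23.5
Contribution of chocolate: (16 − 17.625)² / 17.625 = 0.1498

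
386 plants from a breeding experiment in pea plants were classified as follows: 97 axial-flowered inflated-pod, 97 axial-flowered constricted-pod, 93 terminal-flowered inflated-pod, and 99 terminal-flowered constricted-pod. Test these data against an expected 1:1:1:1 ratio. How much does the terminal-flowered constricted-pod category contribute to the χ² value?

Total ratio parts = 4. Expected numbers out of 386:
  axial-flowered inflated-pod: 386 × 1/4 = 96.5
  axial-flowered constricted-pod: 386 × 1/4 = 96.5
  terminal-flowered inflated-pod: 386 × 1/4 = 96.5
  terminal-flowered constricted-pod: 386 × 1/4 = 96.5
Contribution of terminal-flowered constricted-pod: (99 − 96.5)² / 96.5 = 0.0648

0.065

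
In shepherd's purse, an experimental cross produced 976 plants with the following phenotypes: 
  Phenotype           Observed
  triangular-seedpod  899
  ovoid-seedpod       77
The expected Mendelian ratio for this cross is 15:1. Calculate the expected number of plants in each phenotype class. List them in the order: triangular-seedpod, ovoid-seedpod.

915, 61

Under the 15:1 hypothesis (Σ ratio = 16, N = 976):
  triangular-seedpod: 976 × 15/16 = 915
  ovoid-seedpod: 976 × 1/16 = 61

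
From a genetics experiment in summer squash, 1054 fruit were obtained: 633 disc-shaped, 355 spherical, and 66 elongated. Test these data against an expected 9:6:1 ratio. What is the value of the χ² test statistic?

6.815

Expected counts for N = 1054 under a 9:6:1 ratio (total parts = 16):
  disc-shaped: 1054 × 9/16 = 592.875
  spherical: 1054 × 6/16 = 395.25
  elongated: 1054 × 1/16 = 65.875
χ² = Σ (O − E)² / E
  disc-shaped: (633 − 592.875)² / 592.875 = 2.7156
  spherical: (355 − 395.25)² / 395.25 = 4.0988
  elongated: (66 − 65.875)² / 65.875 = 0.0002
χ² = 2.7156 + 4.0988 + 0.0002 = 6.8146 ≈ 6.815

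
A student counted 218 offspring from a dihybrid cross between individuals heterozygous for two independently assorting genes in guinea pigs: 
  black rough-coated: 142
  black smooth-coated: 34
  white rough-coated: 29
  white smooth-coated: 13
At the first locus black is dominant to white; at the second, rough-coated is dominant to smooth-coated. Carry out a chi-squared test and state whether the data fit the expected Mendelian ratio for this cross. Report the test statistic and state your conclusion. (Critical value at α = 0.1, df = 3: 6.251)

7.696; not consistent

A dihybrid F₂ with independent assortment and complete dominance at both loci gives a 9:3:3:1 phenotypic ratio.
Under the 9:3:3:1 hypothesis (Σ ratio = 16, N = 218):
  black rough-coated: 218 × 9/16 = 122.625
  black smooth-coated: 218 × 3/16 = 40.875
  white rough-coated: 218 × 3/16 = 40.875
  white smooth-coated: 218 × 1/16 = 13.625
χ² = Σ (O − E)² / E
  black rough-coated: (142 − 122.625)² / 122.625 = 3.0613
  black smooth-coated: (34 − 40.875)² / 40.875 = 1.1563
  white rough-coated: (29 − 40.875)² / 40.875 = 3.4499
  white smooth-coated: (13 − 13.625)² / 13.625 = 0.0287
χ² = 3.0613 + 1.1563 + 3.4499 + 0.0287 = 7.6962 ≈ 7.696
Degrees of freedom = 4 − 1 = 3; critical value at α = 0.1 is 6.251.
Since 7.696 > 6.251, we reject the null hypothesis — the data do not fit the 9:3:3:1 ratio.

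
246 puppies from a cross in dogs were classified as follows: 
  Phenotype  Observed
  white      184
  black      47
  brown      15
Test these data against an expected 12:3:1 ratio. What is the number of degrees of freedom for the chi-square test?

2

A goodness-of-fit test with 3 phenotype classes has df = 3 − 1 = 2.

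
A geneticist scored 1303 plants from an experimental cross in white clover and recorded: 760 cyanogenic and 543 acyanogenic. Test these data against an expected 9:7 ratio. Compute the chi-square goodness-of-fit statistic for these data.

Under the 9:7 hypothesis (Σ ratio = 16, N = 1303):
  cyanogenic: 1303 × 9/16 = 732.9375
  acyanogenic: 1303 × 7/16 = 570.0625
χ² = Σ (O − E)² / E
  cyanogenic: (760 − 732.9375)² / 732.9375 = 0.9992
  acyanogenic: (543 − 570.0625)² / 570.0625 = 1.2847
χ² = 0.9992 + 1.2847 = 2.2839 ≈ 2.284

2.284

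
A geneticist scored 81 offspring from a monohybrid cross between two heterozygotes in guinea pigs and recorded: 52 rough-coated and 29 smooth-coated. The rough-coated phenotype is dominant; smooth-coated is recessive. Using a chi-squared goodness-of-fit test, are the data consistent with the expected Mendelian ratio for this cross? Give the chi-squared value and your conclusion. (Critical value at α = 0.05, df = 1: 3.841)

For a monohybrid cross between heterozygotes with complete dominance, the expected phenotypic ratio is 3:1.
Total ratio parts = 4. Expected numbers out of 81:
  rough-coated: 81 × 3/4 = 60.75
  smooth-coated: 81 × 1/4 = 20.25
χ² = Σ (O − E)² / E
  rough-coated: (52 − 60.75)² / 60.75 = 1.2603
  smooth-coated: (29 − 20.25)² / 20.25 = 3.7809
χ² = 1.2603 + 3.7809 = 5.0412 ≈ 5.041
Degrees of freedom = 2 − 1 = 1; critical value at α = 0.05 is 3.841.
Since 5.041 > 3.841, we reject the null hypothesis — the data do not fit the 3:1 ratio.

5.041; not consistent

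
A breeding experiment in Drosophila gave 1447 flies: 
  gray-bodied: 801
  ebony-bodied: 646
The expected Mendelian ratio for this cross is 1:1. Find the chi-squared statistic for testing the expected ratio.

16.603

Total ratio parts = 2. Expected numbers out of 1447:
  gray-bodied: 1447 × 1/2 = 723.5
  ebony-bodied: 1447 × 1/2 = 723.5
χ² = Σ (O − E)² / E
  gray-bodied: (801 − 723.5)² / 723.5 = 8.3017
  ebony-bodied: (646 − 723.5)² / 723.5 = 8.3017
χ² = 8.3017 + 8.3017 = 16.6034 ≈ 16.603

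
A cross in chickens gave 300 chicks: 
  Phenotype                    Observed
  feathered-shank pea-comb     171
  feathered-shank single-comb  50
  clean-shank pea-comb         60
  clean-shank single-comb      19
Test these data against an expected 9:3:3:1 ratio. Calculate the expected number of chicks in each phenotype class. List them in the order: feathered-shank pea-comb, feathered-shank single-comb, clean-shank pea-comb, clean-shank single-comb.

168.75, 56.25, 56.25, 18.75

Under the 9:3:3:1 hypothesis (Σ ratio = 16, N = 300):
  feathered-shank pea-comb: 300 × 9/16 = 168.75
  feathered-shank single-comb: 300 × 3/16 = 56.25
  clean-shank pea-comb: 300 × 3/16 = 56.25
  clean-shank single-comb: 300 × 1/16 = 18.75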